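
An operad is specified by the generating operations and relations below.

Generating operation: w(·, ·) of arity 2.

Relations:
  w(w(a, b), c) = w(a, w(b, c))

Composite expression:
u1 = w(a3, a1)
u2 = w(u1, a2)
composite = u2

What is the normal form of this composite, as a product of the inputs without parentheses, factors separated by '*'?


Under associativity of w, the answer is the a's in reading order.
w(a3, a1) spells out as a3 * a1
w(w(a3, a1), a2) spells out as a3 * a1 * a2

a3 * a1 * a2


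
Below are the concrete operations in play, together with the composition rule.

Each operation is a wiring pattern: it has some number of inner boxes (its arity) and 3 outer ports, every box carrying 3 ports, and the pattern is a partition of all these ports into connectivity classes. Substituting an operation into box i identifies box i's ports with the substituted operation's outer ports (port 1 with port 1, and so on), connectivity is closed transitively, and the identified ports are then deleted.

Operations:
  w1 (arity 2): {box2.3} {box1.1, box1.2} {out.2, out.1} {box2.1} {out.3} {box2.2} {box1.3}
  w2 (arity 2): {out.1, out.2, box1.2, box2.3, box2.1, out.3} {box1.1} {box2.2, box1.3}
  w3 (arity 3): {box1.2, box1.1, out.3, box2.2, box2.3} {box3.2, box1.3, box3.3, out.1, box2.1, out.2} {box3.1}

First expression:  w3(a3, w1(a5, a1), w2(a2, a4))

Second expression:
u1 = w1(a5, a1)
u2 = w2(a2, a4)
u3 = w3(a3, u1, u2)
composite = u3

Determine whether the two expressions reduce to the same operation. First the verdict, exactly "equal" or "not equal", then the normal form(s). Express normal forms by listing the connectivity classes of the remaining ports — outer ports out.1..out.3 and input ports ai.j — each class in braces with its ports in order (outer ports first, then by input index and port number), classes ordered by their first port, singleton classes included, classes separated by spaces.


equal — both sides give {out.1, out.2, out.3, a2.2, a3.1, a3.2, a3.3, a4.1, a4.3} {a1.1} {a1.2} {a1.3} {a2.1} {a2.3, a4.2} {a5.1, a5.2} {a5.3}


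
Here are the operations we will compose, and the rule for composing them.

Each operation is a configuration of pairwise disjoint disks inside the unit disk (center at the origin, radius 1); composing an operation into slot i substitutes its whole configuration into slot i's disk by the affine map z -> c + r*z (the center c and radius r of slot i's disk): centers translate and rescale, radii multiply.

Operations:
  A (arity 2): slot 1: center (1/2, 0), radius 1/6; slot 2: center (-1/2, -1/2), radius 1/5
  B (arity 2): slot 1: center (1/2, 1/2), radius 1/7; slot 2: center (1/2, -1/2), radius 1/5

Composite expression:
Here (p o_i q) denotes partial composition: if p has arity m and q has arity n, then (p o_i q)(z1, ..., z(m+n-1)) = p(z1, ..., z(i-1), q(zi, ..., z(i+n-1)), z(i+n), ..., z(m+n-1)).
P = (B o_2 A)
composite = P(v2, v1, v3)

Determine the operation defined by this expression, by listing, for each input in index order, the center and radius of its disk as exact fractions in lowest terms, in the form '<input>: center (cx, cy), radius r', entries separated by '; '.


v1: center (3/5, -1/2), radius 1/30; v2: center (1/2, 1/2), radius 1/7; v3: center (2/5, -3/5), radius 1/25

Affine substitution under B: radii multiply and v-centers shift.
v2: after 1 affine step, its disk has center (1/2, 1/2), radius 1/7
v1: after 2 affine steps, its disk has center (3/5, -1/2), radius 1/30
v3: after 2 affine steps, its disk has center (2/5, -3/5), radius 1/25


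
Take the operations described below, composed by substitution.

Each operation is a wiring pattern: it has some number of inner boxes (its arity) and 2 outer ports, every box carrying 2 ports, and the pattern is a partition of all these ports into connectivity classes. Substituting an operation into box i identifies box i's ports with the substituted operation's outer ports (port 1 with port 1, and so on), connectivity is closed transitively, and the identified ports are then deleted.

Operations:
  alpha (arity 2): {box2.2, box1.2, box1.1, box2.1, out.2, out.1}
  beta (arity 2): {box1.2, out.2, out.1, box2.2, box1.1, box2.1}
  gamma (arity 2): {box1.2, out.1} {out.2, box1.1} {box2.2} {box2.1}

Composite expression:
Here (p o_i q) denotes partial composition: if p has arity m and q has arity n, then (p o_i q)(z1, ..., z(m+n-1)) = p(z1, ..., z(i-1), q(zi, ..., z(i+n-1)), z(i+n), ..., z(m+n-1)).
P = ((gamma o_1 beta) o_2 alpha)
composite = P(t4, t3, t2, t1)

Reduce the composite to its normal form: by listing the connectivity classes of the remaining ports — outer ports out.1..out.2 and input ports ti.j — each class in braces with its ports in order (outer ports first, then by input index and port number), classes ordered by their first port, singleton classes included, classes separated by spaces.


Substituting into gamma glues patterns; closure does the rest.
stage alpha: inputs (t3, t2), connectivity {out.1, out.2, t2.1, t2.2, t3.1, t3.2}, out.j its boundary
stage beta: inputs (t4, t3, t2), connectivity {out.1, out.2, t2.1, t2.2, t3.1, t3.2, t4.1, t4.2}, out.j its boundary
stage gamma: inputs (t4, t3, t2, t1), connectivity {out.1, out.2, t2.1, t2.2, t3.1, t3.2, t4.1, t4.2} {t1.1} {t1.2}, out.j its boundary

{out.1, out.2, t2.1, t2.2, t3.1, t3.2, t4.1, t4.2} {t1.1} {t1.2}


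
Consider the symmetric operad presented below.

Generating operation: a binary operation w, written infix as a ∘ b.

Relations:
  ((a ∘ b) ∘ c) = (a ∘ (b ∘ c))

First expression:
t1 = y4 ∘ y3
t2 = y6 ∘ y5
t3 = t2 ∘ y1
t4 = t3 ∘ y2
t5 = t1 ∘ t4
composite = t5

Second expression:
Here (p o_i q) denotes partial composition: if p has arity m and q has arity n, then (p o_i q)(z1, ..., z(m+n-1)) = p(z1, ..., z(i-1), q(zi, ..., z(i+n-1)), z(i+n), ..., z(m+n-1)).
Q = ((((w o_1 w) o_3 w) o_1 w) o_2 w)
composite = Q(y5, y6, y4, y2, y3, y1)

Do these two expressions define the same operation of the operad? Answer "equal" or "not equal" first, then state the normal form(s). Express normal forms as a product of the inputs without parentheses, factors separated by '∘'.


not equal — first y4 ∘ y3 ∘ y6 ∘ y5 ∘ y1 ∘ y2, second y5 ∘ y6 ∘ y4 ∘ y2 ∘ y3 ∘ y1

Normal form of the first expression: y4 ∘ y3 ∘ y6 ∘ y5 ∘ y1 ∘ y2
Normal form of the second expression: y5 ∘ y6 ∘ y4 ∘ y2 ∘ y3 ∘ y1
No match — not equal.


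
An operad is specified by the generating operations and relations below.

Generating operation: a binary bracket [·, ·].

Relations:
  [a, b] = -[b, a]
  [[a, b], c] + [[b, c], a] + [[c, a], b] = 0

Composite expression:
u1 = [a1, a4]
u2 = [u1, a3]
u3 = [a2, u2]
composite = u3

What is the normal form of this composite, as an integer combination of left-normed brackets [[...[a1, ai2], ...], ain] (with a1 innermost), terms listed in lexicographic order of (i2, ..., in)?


-[[[a1, a4], a3], a2]


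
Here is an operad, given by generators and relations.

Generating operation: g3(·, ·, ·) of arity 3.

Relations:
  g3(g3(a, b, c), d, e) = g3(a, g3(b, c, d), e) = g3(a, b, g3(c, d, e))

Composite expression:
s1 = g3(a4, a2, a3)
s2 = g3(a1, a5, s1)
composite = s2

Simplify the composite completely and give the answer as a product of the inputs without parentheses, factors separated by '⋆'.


a1 ⋆ a5 ⋆ a4 ⋆ a2 ⋆ a3

All parenthesizations of g3 agree; list the a-inputs left to right.
g3(a4, a2, a3) reduces to a4 ⋆ a2 ⋆ a3
g3(a1, a5, g3(a4, a2, a3)) reduces to a1 ⋆ a5 ⋆ a4 ⋆ a2 ⋆ a3


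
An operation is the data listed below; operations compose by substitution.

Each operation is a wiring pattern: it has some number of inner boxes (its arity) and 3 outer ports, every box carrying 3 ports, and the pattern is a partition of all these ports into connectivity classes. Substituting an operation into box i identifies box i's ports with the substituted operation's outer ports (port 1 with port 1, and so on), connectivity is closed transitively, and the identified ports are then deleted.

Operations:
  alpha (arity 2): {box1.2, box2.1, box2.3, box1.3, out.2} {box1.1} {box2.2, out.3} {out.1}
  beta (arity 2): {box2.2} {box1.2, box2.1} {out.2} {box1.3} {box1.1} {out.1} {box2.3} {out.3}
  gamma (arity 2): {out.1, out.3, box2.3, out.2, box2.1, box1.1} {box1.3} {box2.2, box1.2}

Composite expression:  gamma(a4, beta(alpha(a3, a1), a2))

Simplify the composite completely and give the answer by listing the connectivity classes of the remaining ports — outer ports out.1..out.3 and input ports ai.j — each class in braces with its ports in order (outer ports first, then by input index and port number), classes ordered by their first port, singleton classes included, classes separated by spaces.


Connectivity passes through glued gamma-boundaries; trace each wire chain.
the subtree at alpha composes to {out.1} {out.2, a1.1, a1.3, a3.2, a3.3} {out.3, a1.2} {a3.1} on (a3, a1); out.j = own outer ports
the subtree at beta composes to {out.1} {out.2} {out.3} {a1.1, a1.3, a2.1, a3.2, a3.3} {a1.2} {a2.2} {a2.3} {a3.1} on (a3, a1, a2); out.j = own outer ports
the subtree at gamma composes to {out.1, out.2, out.3, a4.1} {a1.1, a1.3, a2.1, a3.2, a3.3} {a1.2} {a2.2} {a2.3} {a3.1} {a4.2} {a4.3} on (a4, a3, a1, a2); out.j = own outer ports

{out.1, out.2, out.3, a4.1} {a1.1, a1.3, a2.1, a3.2, a3.3} {a1.2} {a2.2} {a2.3} {a3.1} {a4.2} {a4.3}


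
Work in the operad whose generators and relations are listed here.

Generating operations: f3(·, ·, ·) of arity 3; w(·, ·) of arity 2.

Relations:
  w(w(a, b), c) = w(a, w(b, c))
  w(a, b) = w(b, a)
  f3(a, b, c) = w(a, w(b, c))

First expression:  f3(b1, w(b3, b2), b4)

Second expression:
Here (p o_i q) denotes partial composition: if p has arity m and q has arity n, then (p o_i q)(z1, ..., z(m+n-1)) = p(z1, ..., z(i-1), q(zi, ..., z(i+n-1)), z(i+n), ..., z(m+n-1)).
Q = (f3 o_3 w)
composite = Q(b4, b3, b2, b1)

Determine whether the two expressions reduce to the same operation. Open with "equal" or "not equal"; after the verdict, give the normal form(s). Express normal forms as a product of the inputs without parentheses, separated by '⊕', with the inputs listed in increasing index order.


equal — both sides give b1 ⊕ b2 ⊕ b3 ⊕ b4

The first expression reduces to b1 ⊕ b2 ⊕ b3 ⊕ b4
The second expression reduces to b1 ⊕ b2 ⊕ b3 ⊕ b4
One common form — equal.


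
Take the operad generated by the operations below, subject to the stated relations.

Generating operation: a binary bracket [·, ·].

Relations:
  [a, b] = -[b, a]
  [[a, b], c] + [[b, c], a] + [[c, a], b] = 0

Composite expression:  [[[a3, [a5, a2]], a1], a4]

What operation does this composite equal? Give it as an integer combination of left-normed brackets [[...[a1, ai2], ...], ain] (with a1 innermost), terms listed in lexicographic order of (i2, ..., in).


-[[[[a1, a2], a5], a3], a4] + [[[[a1, a3], a2], a5], a4] - [[[[a1, a3], a5], a2], a4] + [[[[a1, a5], a2], a3], a4]

Skip Jacobi rewriting: expand, keep a1-initial words, read off terms.
Composite bracket: [[[a3, [a5, a2]], a1], a4]
The bracket unfolds into 16 signed words via [a, b] = ab - ba (2^4 = 16).
Collect the words opening with a1:
  a1a2a5a3a4 appears with sign -1, giving the term -[[[[a1, a2], a5], a3], a4]
  a1a3a2a5a4 appears with sign +1, giving the term +[[[[a1, a3], a2], a5], a4]
  a1a3a5a2a4 appears with sign -1, giving the term -[[[[a1, a3], a5], a2], a4]
  a1a5a2a3a4 appears with sign +1, giving the term +[[[[a1, a5], a2], a3], a4]


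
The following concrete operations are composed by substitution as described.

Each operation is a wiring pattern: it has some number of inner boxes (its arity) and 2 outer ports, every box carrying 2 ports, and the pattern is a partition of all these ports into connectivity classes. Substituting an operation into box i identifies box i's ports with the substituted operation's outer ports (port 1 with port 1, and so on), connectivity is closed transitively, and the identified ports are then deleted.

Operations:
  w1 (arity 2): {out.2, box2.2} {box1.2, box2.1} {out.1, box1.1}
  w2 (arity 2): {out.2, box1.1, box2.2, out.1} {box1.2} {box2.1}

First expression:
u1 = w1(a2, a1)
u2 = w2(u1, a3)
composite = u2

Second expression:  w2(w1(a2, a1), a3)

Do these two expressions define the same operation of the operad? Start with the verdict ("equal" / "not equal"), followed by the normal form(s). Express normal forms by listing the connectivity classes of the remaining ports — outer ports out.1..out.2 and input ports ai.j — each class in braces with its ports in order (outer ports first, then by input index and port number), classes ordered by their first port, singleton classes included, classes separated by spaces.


equal; the common form is {out.1, out.2, a2.1, a3.2} {a1.1, a2.2} {a1.2} {a3.1}

The first expression, normalized: {out.1, out.2, a2.1, a3.2} {a1.1, a2.2} {a1.2} {a3.1}
The second expression, normalized: {out.1, out.2, a2.1, a3.2} {a1.1, a2.2} {a1.2} {a3.1}
One common form — equal.


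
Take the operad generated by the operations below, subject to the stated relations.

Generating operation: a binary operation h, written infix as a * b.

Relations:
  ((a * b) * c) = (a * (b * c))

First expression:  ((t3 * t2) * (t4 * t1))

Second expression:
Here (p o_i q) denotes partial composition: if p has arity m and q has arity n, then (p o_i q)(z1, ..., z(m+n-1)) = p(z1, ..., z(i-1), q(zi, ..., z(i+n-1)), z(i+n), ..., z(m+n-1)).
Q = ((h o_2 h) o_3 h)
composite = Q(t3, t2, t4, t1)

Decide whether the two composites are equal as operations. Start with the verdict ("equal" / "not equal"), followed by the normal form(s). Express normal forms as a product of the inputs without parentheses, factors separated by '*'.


The first expression reduces to t3 * t2 * t4 * t1
The second expression reduces to t3 * t2 * t4 * t1
One common form — equal.

equal; both compose to t3 * t2 * t4 * t1


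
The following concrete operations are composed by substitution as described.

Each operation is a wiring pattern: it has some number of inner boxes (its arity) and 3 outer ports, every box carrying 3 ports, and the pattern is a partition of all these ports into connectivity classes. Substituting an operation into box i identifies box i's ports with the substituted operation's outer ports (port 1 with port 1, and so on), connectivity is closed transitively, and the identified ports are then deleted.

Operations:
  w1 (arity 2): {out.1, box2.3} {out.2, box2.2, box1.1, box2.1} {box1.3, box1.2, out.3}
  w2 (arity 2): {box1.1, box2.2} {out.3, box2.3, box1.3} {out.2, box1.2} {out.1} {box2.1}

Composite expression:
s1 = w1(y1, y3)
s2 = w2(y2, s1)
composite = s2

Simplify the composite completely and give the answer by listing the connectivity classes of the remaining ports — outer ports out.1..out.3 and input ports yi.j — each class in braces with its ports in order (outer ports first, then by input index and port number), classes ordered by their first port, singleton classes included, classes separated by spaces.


{out.1} {out.2, y2.2} {out.3, y1.2, y1.3, y2.3} {y1.1, y2.1, y3.1, y3.2} {y3.3}

After gluing at w2, chains via deleted ports link the y-ports.
composing w1 on (y1, y3), with out.j its own outer ports: {out.1, y3.3} {out.2, y1.1, y3.1, y3.2} {out.3, y1.2, y1.3}
composing w2 on (y2, y1, y3), with out.j its own outer ports: {out.1} {out.2, y2.2} {out.3, y1.2, y1.3, y2.3} {y1.1, y2.1, y3.1, y3.2} {y3.3}


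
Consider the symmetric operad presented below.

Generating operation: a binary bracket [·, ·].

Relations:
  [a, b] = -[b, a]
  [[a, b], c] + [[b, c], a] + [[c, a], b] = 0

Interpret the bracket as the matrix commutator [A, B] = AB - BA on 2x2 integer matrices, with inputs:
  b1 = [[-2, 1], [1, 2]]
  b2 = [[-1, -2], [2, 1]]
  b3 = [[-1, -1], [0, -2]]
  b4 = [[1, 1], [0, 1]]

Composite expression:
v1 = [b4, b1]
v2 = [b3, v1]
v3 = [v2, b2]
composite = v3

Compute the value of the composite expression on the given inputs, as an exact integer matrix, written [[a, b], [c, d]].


[[12, 12], [0, -12]]


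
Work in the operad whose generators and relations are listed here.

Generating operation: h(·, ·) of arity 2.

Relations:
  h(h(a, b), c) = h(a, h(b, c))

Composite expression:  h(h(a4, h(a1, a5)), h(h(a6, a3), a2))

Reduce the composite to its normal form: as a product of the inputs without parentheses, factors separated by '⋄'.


a4 ⋄ a1 ⋄ a5 ⋄ a6 ⋄ a3 ⋄ a2

Key point: h is associative — brackets drop, the a-order remains.
h(a1, a5) reduces to a1 ⋄ a5
h(a4, h(a1, a5)) reduces to a4 ⋄ a1 ⋄ a5
h(a6, a3) reduces to a6 ⋄ a3
h(h(a6, a3), a2) reduces to a6 ⋄ a3 ⋄ a2
h(h(a4, h(a1, a5)), h(h(a6, a3), a2)) reduces to a4 ⋄ a1 ⋄ a5 ⋄ a6 ⋄ a3 ⋄ a2


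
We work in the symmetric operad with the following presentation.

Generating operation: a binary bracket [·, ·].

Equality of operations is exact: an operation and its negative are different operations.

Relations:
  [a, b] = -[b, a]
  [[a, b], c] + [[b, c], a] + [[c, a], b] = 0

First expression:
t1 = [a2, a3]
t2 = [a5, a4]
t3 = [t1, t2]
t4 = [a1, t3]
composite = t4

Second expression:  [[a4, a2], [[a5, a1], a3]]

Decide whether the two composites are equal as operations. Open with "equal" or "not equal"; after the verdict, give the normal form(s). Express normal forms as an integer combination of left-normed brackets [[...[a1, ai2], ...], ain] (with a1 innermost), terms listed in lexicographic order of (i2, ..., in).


not equal — first -[[[[a1, a2], a3], a4], a5] + [[[[a1, a2], a3], a5], a4] + [[[[a1, a3], a2], a4], a5] - [[[[a1, a3], a2], a5], a4] + [[[[a1, a4], a5], a2], a3] - [[[[a1, a4], a5], a3], a2] - [[[[a1, a5], a4], a2], a3] + [[[[a1, a5], a4], a3], a2], second -[[[[a1, a5], a3], a2], a4] + [[[[a1, a5], a3], a4], a2]

The first composite normalizes to -[[[[a1, a2], a3], a4], a5] + [[[[a1, a2], a3], a5], a4] + [[[[a1, a3], a2], a4], a5] - [[[[a1, a3], a2], a5], a4] + [[[[a1, a4], a5], a2], a3] - [[[[a1, a4], a5], a3], a2] - [[[[a1, a5], a4], a2], a3] + [[[[a1, a5], a4], a3], a2]
The second composite normalizes to -[[[[a1, a5], a3], a2], a4] + [[[[a1, a5], a3], a4], a2]
Different reductions; not equal.


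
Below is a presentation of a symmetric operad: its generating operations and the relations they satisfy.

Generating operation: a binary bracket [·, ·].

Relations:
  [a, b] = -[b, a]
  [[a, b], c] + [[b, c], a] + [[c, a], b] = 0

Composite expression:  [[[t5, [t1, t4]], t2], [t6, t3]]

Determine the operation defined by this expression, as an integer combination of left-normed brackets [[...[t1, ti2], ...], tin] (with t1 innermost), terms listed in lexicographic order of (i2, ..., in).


Skip Jacobi rewriting: expand, keep t1-initial words, read off terms.
Composite bracket: [[[t5, [t1, t4]], t2], [t6, t3]]
Expanding via [a, b] = ab - ba: 32 signed words (2^5 = 32).
Only words starting with t1 matter:
  from t1t4t5t2t3t6, sign +1: term +[[[[[t1, t4], t5], t2], t3], t6]
  from t1t4t5t2t6t3, sign -1: term -[[[[[t1, t4], t5], t2], t6], t3]

[[[[[t1, t4], t5], t2], t3], t6] - [[[[[t1, t4], t5], t2], t6], t3]


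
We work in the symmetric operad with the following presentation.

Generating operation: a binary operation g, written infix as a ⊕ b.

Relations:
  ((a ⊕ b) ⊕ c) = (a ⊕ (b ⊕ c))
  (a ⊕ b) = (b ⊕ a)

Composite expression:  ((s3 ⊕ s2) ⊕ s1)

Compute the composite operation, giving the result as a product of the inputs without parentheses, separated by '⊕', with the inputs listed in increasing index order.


s1 ⊕ s2 ⊕ s3


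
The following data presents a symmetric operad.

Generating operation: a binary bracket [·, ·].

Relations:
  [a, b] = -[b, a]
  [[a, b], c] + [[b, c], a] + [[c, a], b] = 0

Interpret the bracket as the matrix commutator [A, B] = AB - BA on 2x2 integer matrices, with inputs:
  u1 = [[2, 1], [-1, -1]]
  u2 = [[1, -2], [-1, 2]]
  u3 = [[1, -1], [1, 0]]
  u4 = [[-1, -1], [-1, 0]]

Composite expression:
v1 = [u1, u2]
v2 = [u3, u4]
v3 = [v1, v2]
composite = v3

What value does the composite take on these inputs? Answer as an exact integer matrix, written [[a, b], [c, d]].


[[8, 32], [16, -8]]

[u1, u2] = [[-3, -5], [4, 3]]
[u3, u4] = [[2, -2], [0, -2]]
[[u1, u2], [u3, u4]] = [[8, 32], [16, -8]]


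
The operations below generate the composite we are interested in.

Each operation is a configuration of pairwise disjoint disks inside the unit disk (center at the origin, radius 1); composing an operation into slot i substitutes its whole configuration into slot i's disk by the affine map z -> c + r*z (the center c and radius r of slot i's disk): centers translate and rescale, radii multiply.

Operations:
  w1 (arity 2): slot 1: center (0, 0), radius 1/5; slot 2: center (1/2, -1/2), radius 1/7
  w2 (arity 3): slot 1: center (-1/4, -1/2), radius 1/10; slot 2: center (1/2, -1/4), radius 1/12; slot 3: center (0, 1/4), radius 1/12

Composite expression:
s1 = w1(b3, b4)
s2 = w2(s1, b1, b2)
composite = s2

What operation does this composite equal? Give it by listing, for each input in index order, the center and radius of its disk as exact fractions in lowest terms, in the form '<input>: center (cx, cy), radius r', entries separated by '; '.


b1: center (1/2, -1/4), radius 1/12; b2: center (0, 1/4), radius 1/12; b3: center (-1/4, -1/2), radius 1/50; b4: center (-1/5, -11/20), radius 1/70

Only the slot chain above each b matters under w2; compose those maps.
tracing b3 down its 2-map path: center (-1/4, -1/2), radius 1/50
tracing b4 down its 2-map path: center (-1/5, -11/20), radius 1/70
tracing b1 down its 1-map path: center (1/2, -1/4), radius 1/12
tracing b2 down its 1-map path: center (0, 1/4), radius 1/12


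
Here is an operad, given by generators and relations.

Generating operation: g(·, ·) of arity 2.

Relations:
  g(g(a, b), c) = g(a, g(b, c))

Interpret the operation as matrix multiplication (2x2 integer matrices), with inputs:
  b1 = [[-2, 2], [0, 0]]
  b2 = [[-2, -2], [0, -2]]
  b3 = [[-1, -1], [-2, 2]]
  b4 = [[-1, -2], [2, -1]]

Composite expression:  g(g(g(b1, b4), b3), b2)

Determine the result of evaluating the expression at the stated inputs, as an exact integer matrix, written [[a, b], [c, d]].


g(b1, b4) = [[6, 2], [0, 0]]
g(g(b1, b4), b3) = [[-10, -2], [0, 0]]
g(g(g(b1, b4), b3), b2) = [[20, 24], [0, 0]]

[[20, 24], [0, 0]]


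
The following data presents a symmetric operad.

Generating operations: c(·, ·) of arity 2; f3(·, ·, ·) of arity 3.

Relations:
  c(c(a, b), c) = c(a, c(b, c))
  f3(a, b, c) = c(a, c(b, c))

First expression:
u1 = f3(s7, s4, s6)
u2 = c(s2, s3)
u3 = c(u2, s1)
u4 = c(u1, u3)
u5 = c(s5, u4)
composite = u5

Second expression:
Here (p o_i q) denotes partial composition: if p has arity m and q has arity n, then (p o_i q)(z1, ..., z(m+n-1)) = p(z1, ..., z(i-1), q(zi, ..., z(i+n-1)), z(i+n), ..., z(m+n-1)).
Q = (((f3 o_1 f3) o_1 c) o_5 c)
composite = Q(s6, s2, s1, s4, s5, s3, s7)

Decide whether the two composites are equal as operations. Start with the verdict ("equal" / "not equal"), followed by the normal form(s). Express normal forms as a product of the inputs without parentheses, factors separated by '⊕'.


not equal; the first gives s5 ⊕ s7 ⊕ s4 ⊕ s6 ⊕ s2 ⊕ s3 ⊕ s1 and the second s6 ⊕ s2 ⊕ s1 ⊕ s4 ⊕ s5 ⊕ s3 ⊕ s7

The first expression, normalized: s5 ⊕ s7 ⊕ s4 ⊕ s6 ⊕ s2 ⊕ s3 ⊕ s1
The second expression, normalized: s6 ⊕ s2 ⊕ s1 ⊕ s4 ⊕ s5 ⊕ s3 ⊕ s7
They disagree, so not equal.


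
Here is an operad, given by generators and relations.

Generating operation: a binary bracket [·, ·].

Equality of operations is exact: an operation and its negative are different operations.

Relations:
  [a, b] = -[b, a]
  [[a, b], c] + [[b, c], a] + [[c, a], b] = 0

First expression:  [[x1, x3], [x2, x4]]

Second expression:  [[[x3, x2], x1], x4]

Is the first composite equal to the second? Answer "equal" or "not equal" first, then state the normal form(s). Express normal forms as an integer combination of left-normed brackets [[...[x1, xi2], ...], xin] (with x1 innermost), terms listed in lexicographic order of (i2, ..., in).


In normal form, the first expression is [[[x1, x3], x2], x4] - [[[x1, x3], x4], x2]
In normal form, the second expression is [[[x1, x2], x3], x4] - [[[x1, x3], x2], x4]
No match — not equal.

not equal: they reduce to [[[x1, x3], x2], x4] - [[[x1, x3], x4], x2] and [[[x1, x2], x3], x4] - [[[x1, x3], x2], x4]


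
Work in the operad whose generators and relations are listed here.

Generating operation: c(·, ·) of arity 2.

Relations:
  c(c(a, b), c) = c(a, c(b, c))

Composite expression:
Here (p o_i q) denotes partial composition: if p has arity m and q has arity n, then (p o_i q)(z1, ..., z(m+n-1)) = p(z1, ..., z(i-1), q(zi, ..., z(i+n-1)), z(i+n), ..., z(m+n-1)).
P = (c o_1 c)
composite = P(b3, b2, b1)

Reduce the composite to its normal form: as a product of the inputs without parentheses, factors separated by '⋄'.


b3 ⋄ b2 ⋄ b1

The c-tree's shape is irrelevant; the b-reading-order decides.
c(b3, b2) unparenthesizes to b3 ⋄ b2
c(c(b3, b2), b1) unparenthesizes to b3 ⋄ b2 ⋄ b1


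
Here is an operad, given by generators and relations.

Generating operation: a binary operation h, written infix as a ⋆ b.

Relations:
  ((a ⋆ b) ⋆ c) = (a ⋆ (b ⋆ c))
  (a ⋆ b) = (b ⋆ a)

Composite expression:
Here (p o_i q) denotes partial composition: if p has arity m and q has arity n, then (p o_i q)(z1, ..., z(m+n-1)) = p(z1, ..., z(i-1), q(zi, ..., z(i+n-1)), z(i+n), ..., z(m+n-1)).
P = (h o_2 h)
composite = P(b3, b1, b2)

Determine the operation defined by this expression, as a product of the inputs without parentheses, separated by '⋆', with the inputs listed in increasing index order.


With h associative and commutative, the b-input set is all that matters.
(b1 ⋆ b2) unparenthesizes to b1 ⋆ b2
(b3 ⋆ (b1 ⋆ b2)) unparenthesizes to b3 ⋆ b1 ⋆ b2
the factors in increasing index order: b1 ⋆ b2 ⋆ b3

b1 ⋆ b2 ⋆ b3


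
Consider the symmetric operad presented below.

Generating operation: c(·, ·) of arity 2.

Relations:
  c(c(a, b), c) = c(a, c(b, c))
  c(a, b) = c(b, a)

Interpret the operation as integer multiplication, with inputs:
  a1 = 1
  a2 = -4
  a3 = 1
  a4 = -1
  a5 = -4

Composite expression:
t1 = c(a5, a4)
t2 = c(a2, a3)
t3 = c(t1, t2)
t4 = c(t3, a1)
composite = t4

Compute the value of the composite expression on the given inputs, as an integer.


c(a5, a4) = 4
c(a2, a3) = -4
c(c(a5, a4), c(a2, a3)) = -16
c(c(c(a5, a4), c(a2, a3)), a1) = -16

-16


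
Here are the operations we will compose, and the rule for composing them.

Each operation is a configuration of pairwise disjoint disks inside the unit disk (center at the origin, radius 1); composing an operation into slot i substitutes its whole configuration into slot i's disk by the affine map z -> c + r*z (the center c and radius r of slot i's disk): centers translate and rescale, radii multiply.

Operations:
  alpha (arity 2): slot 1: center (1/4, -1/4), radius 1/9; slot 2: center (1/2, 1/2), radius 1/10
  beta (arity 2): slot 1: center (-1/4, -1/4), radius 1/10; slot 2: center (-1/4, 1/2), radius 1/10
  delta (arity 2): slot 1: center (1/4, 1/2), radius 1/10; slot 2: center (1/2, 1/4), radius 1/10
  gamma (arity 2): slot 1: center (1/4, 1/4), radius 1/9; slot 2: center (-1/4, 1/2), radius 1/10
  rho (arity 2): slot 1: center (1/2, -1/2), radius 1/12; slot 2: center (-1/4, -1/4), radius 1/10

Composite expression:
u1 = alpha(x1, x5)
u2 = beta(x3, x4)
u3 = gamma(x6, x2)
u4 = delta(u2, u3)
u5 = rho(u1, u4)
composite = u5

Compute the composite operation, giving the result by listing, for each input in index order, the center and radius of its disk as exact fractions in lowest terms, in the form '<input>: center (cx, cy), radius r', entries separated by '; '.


x1: center (25/48, -25/48), radius 1/108; x2: center (-81/400, -11/50), radius 1/1000; x3: center (-91/400, -81/400), radius 1/1000; x4: center (-91/400, -39/200), radius 1/1000; x5: center (13/24, -11/24), radius 1/120; x6: center (-79/400, -89/400), radius 1/900

Affine substitution under rho: radii multiply and x-centers shift.
input x1: composing its 2 substitution steps yields center (25/48, -25/48), radius 1/108
input x5: composing its 2 substitution steps yields center (13/24, -11/24), radius 1/120
input x3: composing its 3 substitution steps yields center (-91/400, -81/400), radius 1/1000
input x4: composing its 3 substitution steps yields center (-91/400, -39/200), radius 1/1000
input x6: composing its 3 substitution steps yields center (-79/400, -89/400), radius 1/900
input x2: composing its 3 substitution steps yields center (-81/400, -11/50), radius 1/1000


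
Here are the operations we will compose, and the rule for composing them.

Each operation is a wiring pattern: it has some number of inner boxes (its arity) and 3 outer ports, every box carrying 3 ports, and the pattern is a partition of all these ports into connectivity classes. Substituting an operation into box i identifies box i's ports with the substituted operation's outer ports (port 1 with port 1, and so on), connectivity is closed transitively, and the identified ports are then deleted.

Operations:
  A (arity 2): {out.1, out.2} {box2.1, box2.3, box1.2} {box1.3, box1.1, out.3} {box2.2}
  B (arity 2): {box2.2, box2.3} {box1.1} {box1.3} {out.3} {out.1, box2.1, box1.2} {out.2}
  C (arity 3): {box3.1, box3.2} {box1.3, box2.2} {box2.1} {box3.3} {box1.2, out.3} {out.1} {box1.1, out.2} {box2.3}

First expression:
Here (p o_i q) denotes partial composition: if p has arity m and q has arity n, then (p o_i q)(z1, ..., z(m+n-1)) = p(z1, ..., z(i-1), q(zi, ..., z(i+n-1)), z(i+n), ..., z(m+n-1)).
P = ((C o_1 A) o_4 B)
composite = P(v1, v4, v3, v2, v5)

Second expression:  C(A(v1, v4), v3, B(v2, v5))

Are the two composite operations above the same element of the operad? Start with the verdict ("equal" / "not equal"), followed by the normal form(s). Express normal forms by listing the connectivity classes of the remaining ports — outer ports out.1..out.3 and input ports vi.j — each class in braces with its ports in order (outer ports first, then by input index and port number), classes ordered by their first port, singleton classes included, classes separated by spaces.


equal: each reduces to {out.1} {out.2, out.3} {v1.1, v1.3, v3.2} {v1.2, v4.1, v4.3} {v2.1} {v2.2, v5.1} {v2.3} {v3.1} {v3.3} {v4.2} {v5.2, v5.3}

Reducing the first expression gives {out.1} {out.2, out.3} {v1.1, v1.3, v3.2} {v1.2, v4.1, v4.3} {v2.1} {v2.2, v5.1} {v2.3} {v3.1} {v3.3} {v4.2} {v5.2, v5.3}
Reducing the second expression gives {out.1} {out.2, out.3} {v1.1, v1.3, v3.2} {v1.2, v4.1, v4.3} {v2.1} {v2.2, v5.1} {v2.3} {v3.1} {v3.3} {v4.2} {v5.2, v5.3}
One common form — equal.


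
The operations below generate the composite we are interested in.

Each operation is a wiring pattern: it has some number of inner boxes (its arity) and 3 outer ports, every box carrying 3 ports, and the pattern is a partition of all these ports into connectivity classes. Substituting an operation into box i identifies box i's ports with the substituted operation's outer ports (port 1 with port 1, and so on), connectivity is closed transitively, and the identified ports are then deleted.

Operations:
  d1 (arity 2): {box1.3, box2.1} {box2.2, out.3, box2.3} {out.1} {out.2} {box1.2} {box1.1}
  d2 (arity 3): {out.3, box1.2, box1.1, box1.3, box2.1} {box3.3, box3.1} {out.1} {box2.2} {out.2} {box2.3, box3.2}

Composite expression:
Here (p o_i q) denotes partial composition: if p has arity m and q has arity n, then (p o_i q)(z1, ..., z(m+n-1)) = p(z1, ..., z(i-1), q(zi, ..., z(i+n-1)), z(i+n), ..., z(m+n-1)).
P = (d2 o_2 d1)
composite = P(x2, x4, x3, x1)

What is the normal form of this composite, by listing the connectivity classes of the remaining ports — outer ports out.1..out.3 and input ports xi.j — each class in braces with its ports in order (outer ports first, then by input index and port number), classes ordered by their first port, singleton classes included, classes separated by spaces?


{out.1} {out.2} {out.3, x2.1, x2.2, x2.3} {x1.1, x1.3} {x1.2, x3.2, x3.3} {x3.1, x4.3} {x4.1} {x4.2}

Substituting into d2 glues patterns; closure does the rest.
composing d1 on (x4, x3), with out.j its own outer ports: {out.1} {out.2} {out.3, x3.2, x3.3} {x3.1, x4.3} {x4.1} {x4.2}
composing d2 on (x2, x4, x3, x1), with out.j its own outer ports: {out.1} {out.2} {out.3, x2.1, x2.2, x2.3} {x1.1, x1.3} {x1.2, x3.2, x3.3} {x3.1, x4.3} {x4.1} {x4.2}


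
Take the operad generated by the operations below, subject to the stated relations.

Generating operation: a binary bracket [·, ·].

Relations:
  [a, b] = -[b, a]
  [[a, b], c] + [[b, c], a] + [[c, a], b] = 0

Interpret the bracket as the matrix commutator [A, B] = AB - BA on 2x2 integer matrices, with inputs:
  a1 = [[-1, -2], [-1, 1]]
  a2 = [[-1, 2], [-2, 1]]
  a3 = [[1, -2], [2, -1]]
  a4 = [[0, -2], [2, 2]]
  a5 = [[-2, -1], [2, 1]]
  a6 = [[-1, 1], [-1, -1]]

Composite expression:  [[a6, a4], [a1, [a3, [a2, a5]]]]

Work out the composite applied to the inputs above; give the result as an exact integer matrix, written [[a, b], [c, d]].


[[480, -192], [192, -480]]

[a6, a4] = [[0, 2], [2, 0]]
[a2, a5] = [[2, 8], [10, -2]]
[a3, [a2, a5]] = [[-36, 24], [-12, 36]]
[a1, [a3, [a2, a5]]] = [[48, -192], [48, -48]]
[[a6, a4], [a1, [a3, [a2, a5]]]] = [[480, -192], [192, -480]]


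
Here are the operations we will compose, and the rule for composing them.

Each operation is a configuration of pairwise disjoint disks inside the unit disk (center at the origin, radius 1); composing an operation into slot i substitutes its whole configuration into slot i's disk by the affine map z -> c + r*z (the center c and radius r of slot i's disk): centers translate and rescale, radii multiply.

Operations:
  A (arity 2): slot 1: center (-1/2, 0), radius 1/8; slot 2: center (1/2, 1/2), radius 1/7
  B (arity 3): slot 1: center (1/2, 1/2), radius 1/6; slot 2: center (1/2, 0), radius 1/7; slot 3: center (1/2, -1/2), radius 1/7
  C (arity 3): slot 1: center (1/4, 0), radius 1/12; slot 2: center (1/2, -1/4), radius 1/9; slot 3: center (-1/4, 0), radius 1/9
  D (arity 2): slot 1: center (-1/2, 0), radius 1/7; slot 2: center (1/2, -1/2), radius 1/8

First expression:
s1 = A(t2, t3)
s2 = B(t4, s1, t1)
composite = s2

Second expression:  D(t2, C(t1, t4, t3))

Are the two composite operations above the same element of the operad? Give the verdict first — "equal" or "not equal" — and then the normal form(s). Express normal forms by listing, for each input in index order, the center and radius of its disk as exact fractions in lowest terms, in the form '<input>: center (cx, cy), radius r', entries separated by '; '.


not equal; the first gives t1: center (1/2, -1/2), radius 1/7; t2: center (3/7, 0), radius 1/56; t3: center (4/7, 1/14), radius 1/49; t4: center (1/2, 1/2), radius 1/6 and the second t1: center (17/32, -1/2), radius 1/96; t2: center (-1/2, 0), radius 1/7; t3: center (15/32, -1/2), radius 1/72; t4: center (9/16, -17/32), radius 1/72


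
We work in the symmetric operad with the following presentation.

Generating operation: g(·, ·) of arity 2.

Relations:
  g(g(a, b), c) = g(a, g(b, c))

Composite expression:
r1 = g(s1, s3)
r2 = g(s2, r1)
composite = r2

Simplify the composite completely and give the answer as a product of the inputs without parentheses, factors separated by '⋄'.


s2 ⋄ s1 ⋄ s3

Under associativity of g, the answer is the s's in reading order.
g(s1, s3) reduces to s1 ⋄ s3
g(s2, g(s1, s3)) reduces to s2 ⋄ s1 ⋄ s3


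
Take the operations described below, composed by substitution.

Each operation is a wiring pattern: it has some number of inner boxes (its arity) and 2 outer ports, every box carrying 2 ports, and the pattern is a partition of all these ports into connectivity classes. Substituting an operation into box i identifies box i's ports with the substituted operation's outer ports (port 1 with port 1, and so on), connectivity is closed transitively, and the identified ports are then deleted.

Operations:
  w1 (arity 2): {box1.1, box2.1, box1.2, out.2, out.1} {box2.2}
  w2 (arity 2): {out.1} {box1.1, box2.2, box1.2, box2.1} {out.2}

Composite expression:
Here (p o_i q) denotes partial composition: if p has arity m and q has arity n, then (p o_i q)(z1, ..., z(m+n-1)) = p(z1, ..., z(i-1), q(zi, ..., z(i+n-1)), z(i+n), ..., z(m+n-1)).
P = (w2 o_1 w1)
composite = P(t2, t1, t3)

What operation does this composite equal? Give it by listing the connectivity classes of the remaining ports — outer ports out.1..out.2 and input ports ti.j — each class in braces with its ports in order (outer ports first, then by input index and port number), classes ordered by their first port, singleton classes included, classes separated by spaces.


{out.1} {out.2} {t1.1, t2.1, t2.2, t3.1, t3.2} {t1.2}

Treat the ports identified at w2 as solder joints: merge, then drop.
stage w1: inputs (t2, t1), connectivity {out.1, out.2, t1.1, t2.1, t2.2} {t1.2}, out.j its boundary
stage w2: inputs (t2, t1, t3), connectivity {out.1} {out.2} {t1.1, t2.1, t2.2, t3.1, t3.2} {t1.2}, out.j its boundary


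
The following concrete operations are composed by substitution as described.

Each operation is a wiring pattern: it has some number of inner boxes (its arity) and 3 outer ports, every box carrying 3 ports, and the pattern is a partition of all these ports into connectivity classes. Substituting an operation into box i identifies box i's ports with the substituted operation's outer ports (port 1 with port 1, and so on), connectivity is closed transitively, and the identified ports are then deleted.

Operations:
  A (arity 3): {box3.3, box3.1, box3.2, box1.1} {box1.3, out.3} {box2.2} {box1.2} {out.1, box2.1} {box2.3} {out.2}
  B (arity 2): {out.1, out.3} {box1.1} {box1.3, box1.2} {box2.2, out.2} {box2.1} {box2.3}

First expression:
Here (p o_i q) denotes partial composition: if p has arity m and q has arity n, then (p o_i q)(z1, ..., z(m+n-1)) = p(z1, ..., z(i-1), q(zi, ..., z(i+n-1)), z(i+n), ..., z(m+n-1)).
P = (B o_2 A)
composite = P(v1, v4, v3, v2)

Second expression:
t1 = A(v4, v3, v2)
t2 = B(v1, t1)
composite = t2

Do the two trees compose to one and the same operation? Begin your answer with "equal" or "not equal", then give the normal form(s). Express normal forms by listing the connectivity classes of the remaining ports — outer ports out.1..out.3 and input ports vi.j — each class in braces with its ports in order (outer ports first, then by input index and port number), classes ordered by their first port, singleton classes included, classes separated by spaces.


Reducing the first expression gives {out.1, out.3} {out.2} {v1.1} {v1.2, v1.3} {v2.1, v2.2, v2.3, v4.1} {v3.1} {v3.2} {v3.3} {v4.2} {v4.3}
Reducing the second expression gives {out.1, out.3} {out.2} {v1.1} {v1.2, v1.3} {v2.1, v2.2, v2.3, v4.1} {v3.1} {v3.2} {v3.3} {v4.2} {v4.3}
One common form — equal.

equal; the common form is {out.1, out.3} {out.2} {v1.1} {v1.2, v1.3} {v2.1, v2.2, v2.3, v4.1} {v3.1} {v3.2} {v3.3} {v4.2} {v4.3}


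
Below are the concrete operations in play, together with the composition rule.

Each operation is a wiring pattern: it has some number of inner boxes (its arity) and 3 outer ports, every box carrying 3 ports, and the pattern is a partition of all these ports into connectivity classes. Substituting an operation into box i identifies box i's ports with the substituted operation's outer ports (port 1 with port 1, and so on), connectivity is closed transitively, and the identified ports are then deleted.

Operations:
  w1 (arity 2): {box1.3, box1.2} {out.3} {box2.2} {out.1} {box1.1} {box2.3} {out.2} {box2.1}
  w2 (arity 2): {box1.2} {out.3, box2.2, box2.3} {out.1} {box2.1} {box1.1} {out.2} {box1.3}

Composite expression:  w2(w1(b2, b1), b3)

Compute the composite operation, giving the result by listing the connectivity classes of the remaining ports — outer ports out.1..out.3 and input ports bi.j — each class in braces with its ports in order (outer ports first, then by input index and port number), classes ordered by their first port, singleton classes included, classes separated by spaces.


{out.1} {out.2} {out.3, b3.2, b3.3} {b1.1} {b1.2} {b1.3} {b2.1} {b2.2, b2.3} {b3.1}
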